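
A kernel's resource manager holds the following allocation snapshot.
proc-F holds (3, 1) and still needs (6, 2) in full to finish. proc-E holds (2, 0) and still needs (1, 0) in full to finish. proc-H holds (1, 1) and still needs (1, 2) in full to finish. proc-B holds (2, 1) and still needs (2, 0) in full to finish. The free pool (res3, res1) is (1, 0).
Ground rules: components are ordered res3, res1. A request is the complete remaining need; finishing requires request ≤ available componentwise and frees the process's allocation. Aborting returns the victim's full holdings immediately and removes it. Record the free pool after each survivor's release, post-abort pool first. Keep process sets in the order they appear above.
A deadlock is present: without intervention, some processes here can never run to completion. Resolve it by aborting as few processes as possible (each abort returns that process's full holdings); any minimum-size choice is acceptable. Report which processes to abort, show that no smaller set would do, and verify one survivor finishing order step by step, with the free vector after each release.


Abort proc-H.
Key observation: no ordering could ever have run proc-F before the abort of proc-H; with (1, 1) back in the pool it fits at step 3.
Minimality: the empty abort set fails — the state is deadlocked as it stands.
Survivors finish in the order: proc-B, proc-E, proc-F. Check, step by step (pool after the aborts first):
  pool = (2, 1)
  proc-B: need (2, 0) fits (2, 1); releases (2, 1), pool now (4, 2)
  proc-E: need (1, 0) fits (4, 2); releases (2, 0), pool now (6, 2)
  proc-F: need (6, 2) fits (6, 2); releases (3, 1), pool now (9, 3)


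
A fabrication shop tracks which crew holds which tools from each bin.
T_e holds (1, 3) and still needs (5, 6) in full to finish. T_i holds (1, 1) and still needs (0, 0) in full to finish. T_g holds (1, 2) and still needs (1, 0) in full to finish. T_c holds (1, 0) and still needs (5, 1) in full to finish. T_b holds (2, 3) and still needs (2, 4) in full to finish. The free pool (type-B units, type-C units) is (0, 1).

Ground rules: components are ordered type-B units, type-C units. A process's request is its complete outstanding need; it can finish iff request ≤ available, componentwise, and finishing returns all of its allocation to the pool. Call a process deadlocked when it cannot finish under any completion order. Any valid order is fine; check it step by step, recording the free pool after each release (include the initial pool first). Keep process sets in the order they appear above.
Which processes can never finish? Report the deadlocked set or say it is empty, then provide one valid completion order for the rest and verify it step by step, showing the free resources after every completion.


Deadlocked set: T_e and T_c.
Key observation: the wall is type-B units: completing T_i, T_g, T_b brings the pool only to (4, 7), and all the rest need more.
One completion order for the rest: T_i, T_g, T_b. Verifying each step:
  pool = (0, 1)
  T_i: need (0, 0) fits (0, 1); releases (1, 1), pool now (1, 2)
  T_g: need (1, 0) fits (1, 2); releases (1, 2), pool now (2, 4)
  T_b: need (2, 4) fits (2, 4); releases (2, 3), pool now (4, 7)
None of the blocked processes ever fits:
  T_e still needs (5, 6) but only (4, 7) is free — short on type-B units
  T_c still needs (5, 1) but only (4, 7) is free — short on type-B units


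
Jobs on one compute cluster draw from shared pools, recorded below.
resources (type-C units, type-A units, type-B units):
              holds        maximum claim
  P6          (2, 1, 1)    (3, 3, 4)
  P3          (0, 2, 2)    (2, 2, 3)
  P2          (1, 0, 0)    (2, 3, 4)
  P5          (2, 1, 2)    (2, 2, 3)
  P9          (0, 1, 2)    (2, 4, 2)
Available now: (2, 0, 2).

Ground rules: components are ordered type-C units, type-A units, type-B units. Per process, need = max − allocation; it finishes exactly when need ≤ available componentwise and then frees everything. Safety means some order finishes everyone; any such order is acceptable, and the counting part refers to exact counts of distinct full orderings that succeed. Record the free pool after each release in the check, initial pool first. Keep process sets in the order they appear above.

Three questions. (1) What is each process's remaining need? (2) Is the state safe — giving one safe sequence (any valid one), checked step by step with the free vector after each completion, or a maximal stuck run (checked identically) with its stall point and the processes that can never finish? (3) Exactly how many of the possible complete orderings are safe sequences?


(1) Outstanding need per process (order type-C units, type-A units, type-B units):
  P6: (1, 2, 3)
  P3: (2, 0, 1)
  P2: (1, 3, 4)
  P5: (0, 1, 1)
  P9: (2, 3, 0)
(2) SAFE, for example via the order P3, P5, P9, P6, P2.
Key observation: the order's first zero-slack moment is P3 ((2, 0, 1) needed, (2, 0, 2) free — a requested resource with nothing to spare).
Step-by-step check:
  pool = (2, 0, 2)
  P3 needs (2, 0, 1) <= (2, 0, 2) -> finishes; pool += (0, 2, 2) = (2, 2, 4)
  P5 needs (0, 1, 1) <= (2, 2, 4) -> finishes; pool += (2, 1, 2) = (4, 3, 6)
  P9 needs (2, 3, 0) <= (4, 3, 6) -> finishes; pool += (0, 1, 2) = (4, 4, 8)
  P6 needs (1, 2, 3) <= (4, 4, 8) -> finishes; pool += (2, 1, 1) = (6, 5, 9)
  P2 needs (1, 3, 4) <= (6, 5, 9) -> finishes; pool += (1, 0, 0) = (7, 5, 9)
(3) Exactly 12 of the possible complete orderings are safe sequences.


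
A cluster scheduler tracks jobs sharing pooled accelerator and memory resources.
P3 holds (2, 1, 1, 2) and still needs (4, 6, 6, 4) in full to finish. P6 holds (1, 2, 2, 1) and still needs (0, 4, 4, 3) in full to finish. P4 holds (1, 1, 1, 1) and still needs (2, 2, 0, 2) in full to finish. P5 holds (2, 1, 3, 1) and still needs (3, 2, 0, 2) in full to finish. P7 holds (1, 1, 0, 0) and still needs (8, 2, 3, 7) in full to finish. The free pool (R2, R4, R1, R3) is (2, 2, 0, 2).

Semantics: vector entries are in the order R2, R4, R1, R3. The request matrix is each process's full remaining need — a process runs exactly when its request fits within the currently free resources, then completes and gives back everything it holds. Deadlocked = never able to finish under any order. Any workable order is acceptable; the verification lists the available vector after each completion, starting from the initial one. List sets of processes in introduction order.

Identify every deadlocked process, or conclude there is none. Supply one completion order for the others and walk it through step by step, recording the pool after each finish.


Nothing here is deadlocked.
Key observation: starting with P4, each completion frees enough for the next — no one is permanently blocked.
One completion order for the rest: P4, P5, P6, P3, P7. Walking it through:
  pool = (2, 2, 0, 2)
  P4: need (2, 2, 0, 2) fits (2, 2, 0, 2); releases (1, 1, 1, 1), pool now (3, 3, 1, 3)
  P5: need (3, 2, 0, 2) fits (3, 3, 1, 3); releases (2, 1, 3, 1), pool now (5, 4, 4, 4)
  P6: need (0, 4, 4, 3) fits (5, 4, 4, 4); releases (1, 2, 2, 1), pool now (6, 6, 6, 5)
  P3: need (4, 6, 6, 4) fits (6, 6, 6, 5); releases (2, 1, 1, 2), pool now (8, 7, 7, 7)
  P7: need (8, 2, 3, 7) fits (8, 7, 7, 7); releases (1, 1, 0, 0), pool now (9, 8, 7, 7)


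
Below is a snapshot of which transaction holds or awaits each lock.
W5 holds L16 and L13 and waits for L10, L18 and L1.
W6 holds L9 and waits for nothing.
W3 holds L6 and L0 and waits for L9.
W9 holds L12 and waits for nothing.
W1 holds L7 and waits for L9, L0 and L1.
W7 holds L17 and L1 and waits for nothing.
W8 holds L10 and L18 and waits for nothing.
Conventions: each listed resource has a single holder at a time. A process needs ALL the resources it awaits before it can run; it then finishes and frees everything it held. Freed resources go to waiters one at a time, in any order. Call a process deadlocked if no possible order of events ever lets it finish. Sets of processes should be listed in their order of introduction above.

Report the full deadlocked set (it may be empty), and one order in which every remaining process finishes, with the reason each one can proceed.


The deadlocked set is empty.
Key observation: the wait relation is loop-free; peeling off processes with no waits unwinds the whole state.
A valid finishing order for the others: W7, W6, W3, W9, W1, W8, W5.
Step-by-step check:
  W7 waits on nothing -> runs at once and releases L17 and L1
  W6 waits on nothing -> runs at once and releases L9
  W3: everything it awaited (L9) is free; runs, freeing L6 and L0
  W9 waits on nothing -> runs at once and releases L12
  W1: everything it awaited (L9, L0 and L1) is free; runs, freeing L7
  W8 waits on nothing -> runs at once and releases L10 and L18
  W5: everything it awaited (L10, L18 and L1) is free; runs, freeing L16 and L13


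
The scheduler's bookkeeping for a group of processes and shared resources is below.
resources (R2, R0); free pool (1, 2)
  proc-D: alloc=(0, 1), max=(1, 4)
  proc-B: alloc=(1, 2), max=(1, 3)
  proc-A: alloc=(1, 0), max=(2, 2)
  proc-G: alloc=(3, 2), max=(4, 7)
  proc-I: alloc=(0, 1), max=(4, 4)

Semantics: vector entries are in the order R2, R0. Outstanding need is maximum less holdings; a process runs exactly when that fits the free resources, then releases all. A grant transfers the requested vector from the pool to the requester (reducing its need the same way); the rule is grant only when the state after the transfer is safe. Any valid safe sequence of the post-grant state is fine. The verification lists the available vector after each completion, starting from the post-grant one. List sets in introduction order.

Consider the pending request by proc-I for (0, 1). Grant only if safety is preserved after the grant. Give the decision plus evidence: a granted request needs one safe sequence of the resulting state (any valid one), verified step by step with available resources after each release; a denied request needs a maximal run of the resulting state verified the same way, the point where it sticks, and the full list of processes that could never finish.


DENY: after the grant no complete ordering would exist.
Key observation: after proc-B, proc-D, proc-A the pool peaks at (3, 4), and each blocked process is short somewhere: proc-G on R0; proc-I on R2.
After a pretend grant, a maximal execution: proc-B, proc-D, proc-A — then nothing else fits. Step-by-step check:
  pool = (1, 1)
  proc-B: need (0, 1) fits (1, 1); releases (1, 2), pool now (2, 3)
  proc-D: need (1, 3) fits (2, 3); releases (0, 1), pool now (2, 4)
  proc-A: need (1, 2) fits (2, 4); releases (1, 0), pool now (3, 4)
  blocked: proc-G wants (1, 5), pool (3, 4) — not enough R0
  blocked: proc-I wants (4, 2), pool (3, 4) — not enough R2
Had the request been granted, proc-G and proc-I could never finish.


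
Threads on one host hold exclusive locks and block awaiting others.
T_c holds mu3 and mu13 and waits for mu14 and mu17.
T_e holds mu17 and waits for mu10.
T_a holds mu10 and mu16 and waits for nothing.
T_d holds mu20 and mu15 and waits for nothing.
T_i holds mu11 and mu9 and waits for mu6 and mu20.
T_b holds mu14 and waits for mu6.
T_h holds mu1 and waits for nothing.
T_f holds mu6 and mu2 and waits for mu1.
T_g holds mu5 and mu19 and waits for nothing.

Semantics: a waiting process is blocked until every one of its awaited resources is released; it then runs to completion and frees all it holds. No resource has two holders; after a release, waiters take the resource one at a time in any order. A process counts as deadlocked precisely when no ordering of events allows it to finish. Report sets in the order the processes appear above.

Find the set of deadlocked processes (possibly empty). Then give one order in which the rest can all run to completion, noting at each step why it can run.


No process is deadlocked.
Key observation: there is no circular wait here — follow any chain and it reaches a process that is free to run now.
The rest can finish in the order T_h, T_a, T_f, T_b, T_e, T_d, T_g, T_c, T_i.
Step-by-step check:
  run T_h (it waits on nothing); releases mu1
  run T_a (it waits on nothing); releases mu10 and mu16
  T_f waits on mu1 — all released -> runs and releases mu6 and mu2
  T_b waits on mu6 — all released -> runs and releases mu14
  T_e waits on mu10 — all released -> runs and releases mu17
  run T_d (it waits on nothing); releases mu20 and mu15
  run T_g (it waits on nothing); releases mu5 and mu19
  T_c waits on mu14 and mu17 — all released -> runs and releases mu3 and mu13
  T_i waits on mu6 and mu20 — all released -> runs and releases mu11 and mu9


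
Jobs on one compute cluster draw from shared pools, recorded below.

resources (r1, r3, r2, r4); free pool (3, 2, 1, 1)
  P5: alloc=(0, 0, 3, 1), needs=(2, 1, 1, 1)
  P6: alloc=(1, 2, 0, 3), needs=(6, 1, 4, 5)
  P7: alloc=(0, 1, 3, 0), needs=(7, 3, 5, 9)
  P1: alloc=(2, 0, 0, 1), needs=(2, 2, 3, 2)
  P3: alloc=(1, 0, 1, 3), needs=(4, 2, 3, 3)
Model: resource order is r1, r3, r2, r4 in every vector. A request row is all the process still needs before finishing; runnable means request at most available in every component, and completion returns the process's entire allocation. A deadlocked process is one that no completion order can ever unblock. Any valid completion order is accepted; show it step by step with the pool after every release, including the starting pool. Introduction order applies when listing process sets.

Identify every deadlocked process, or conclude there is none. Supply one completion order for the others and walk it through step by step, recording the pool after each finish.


The deadlocked set is empty.
Key observation: P5 can run right away; the returned allocation unlocks the remaining processes in turn.
A valid finishing order for the others: P5, P1, P3, P6, P7. Step-by-step check:
  pool = (3, 2, 1, 1)
  run P5 (needs (2, 1, 1, 1), free (3, 2, 1, 1)); after release of (0, 0, 3, 1) the pool is (3, 2, 4, 2)
  run P1 (needs (2, 2, 3, 2), free (3, 2, 4, 2)); after release of (2, 0, 0, 1) the pool is (5, 2, 4, 3)
  run P3 (needs (4, 2, 3, 3), free (5, 2, 4, 3)); after release of (1, 0, 1, 3) the pool is (6, 2, 5, 6)
  run P6 (needs (6, 1, 4, 5), free (6, 2, 5, 6)); after release of (1, 2, 0, 3) the pool is (7, 4, 5, 9)
  run P7 (needs (7, 3, 5, 9), free (7, 4, 5, 9)); after release of (0, 1, 3, 0) the pool is (7, 5, 8, 9)


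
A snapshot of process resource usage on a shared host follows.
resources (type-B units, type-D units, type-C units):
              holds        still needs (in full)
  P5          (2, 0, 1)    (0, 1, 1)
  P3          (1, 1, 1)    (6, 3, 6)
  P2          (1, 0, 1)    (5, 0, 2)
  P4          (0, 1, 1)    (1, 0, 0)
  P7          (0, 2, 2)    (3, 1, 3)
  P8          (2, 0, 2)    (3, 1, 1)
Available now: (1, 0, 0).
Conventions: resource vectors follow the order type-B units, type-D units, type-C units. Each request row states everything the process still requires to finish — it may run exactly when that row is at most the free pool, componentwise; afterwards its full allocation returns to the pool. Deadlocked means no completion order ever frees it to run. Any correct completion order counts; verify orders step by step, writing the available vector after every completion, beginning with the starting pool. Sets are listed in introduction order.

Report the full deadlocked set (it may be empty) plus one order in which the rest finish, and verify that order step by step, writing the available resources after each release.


The deadlocked set is empty.
Key observation: beginning at P4, releases accumulate fast enough that every process eventually fits.
One completion order for the rest: P4, P5, P8, P7, P2, P3. Step-by-step check:
  pool = (1, 0, 0)
  run P4 (needs (1, 0, 0), free (1, 0, 0)); after release of (0, 1, 1) the pool is (1, 1, 1)
  run P5 (needs (0, 1, 1), free (1, 1, 1)); after release of (2, 0, 1) the pool is (3, 1, 2)
  run P8 (needs (3, 1, 1), free (3, 1, 2)); after release of (2, 0, 2) the pool is (5, 1, 4)
  run P7 (needs (3, 1, 3), free (5, 1, 4)); after release of (0, 2, 2) the pool is (5, 3, 6)
  run P2 (needs (5, 0, 2), free (5, 3, 6)); after release of (1, 0, 1) the pool is (6, 3, 7)
  run P3 (needs (6, 3, 6), free (6, 3, 7)); after release of (1, 1, 1) the pool is (7, 4, 8)


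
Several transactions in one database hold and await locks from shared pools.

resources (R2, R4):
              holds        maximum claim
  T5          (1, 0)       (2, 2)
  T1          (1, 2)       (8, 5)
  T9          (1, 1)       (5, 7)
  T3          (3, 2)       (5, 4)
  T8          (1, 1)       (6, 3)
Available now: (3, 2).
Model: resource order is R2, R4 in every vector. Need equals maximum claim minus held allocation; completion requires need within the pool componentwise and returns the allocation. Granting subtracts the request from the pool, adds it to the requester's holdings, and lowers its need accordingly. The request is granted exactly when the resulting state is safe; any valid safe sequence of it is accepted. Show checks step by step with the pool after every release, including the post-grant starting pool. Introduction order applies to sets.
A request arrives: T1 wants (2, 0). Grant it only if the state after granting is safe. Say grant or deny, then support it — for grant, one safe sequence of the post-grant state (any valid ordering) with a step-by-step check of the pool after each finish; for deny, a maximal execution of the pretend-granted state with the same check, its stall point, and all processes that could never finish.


GRANT: granting preserves safety; a valid post-grant sequence is T5, T3, T8, T1, T9.
Key observation: (1, 2) free after granting still covers T5 first, and each release covers the next.
Step-by-step check of the post-grant state:
  pool = (1, 2)
  T5: need (1, 2) fits (1, 2); releases (1, 0), pool now (2, 2)
  T3: need (2, 2) fits (2, 2); releases (3, 2), pool now (5, 4)
  T8: need (5, 2) fits (5, 4); releases (1, 1), pool now (6, 5)
  T1: need (5, 3) fits (6, 5); releases (3, 2), pool now (9, 7)
  T9: need (4, 6) fits (9, 7); releases (1, 1), pool now (10, 8)


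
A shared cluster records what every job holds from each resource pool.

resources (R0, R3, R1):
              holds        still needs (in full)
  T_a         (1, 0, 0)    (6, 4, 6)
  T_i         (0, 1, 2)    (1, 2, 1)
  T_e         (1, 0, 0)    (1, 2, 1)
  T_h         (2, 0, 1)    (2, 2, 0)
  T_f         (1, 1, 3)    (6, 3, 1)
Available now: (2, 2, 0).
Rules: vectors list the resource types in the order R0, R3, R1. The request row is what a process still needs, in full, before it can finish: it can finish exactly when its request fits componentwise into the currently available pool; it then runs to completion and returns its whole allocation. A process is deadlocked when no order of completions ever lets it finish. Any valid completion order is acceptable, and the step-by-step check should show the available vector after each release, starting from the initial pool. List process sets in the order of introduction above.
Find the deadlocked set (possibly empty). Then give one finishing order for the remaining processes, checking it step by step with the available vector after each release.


Deadlocked set: T_a and T_f.
Key observation: the wall is R0: completing T_h, T_e, T_i brings the pool only to (5, 3, 3), and all the rest need more.
The rest can finish in the order T_h, T_e, T_i. Verifying each step:
  pool = (2, 2, 0)
  T_h needs (2, 2, 0) <= (2, 2, 0) -> finishes; pool += (2, 0, 1) = (4, 2, 1)
  T_e needs (1, 2, 1) <= (4, 2, 1) -> finishes; pool += (1, 0, 0) = (5, 2, 1)
  T_i needs (1, 2, 1) <= (5, 2, 1) -> finishes; pool += (0, 1, 2) = (5, 3, 3)
The stuck group stays short no matter what:
  blocked: T_a wants (6, 4, 6), pool (5, 3, 3) — not enough R0, R3 and R1
  blocked: T_f wants (6, 3, 1), pool (5, 3, 3) — not enough R0


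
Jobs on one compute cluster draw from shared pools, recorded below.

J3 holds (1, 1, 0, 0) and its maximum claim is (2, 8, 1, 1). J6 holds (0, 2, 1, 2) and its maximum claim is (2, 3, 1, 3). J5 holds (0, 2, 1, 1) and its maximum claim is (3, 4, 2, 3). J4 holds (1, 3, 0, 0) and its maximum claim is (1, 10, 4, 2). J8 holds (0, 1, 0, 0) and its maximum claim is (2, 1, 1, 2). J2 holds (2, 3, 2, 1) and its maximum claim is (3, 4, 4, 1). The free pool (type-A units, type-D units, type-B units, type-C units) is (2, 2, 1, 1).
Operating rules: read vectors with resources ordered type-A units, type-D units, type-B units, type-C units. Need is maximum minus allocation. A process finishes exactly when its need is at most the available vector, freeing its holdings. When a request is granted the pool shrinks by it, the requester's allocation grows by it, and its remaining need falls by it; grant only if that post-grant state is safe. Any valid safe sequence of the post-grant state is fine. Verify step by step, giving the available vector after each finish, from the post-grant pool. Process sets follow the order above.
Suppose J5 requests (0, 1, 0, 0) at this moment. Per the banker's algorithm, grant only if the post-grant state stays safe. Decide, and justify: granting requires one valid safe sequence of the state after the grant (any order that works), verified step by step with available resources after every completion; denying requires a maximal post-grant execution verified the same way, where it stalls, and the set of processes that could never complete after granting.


GRANT — the state after the grant stays safe, e.g. via J6, J2, J8, J5, J3, J4.
Key observation: post-grant, (2, 1, 1, 1) remains, and an order beginning with J6 completes everyone.
Step-by-step check of the post-grant state:
  pool = (2, 1, 1, 1)
  run J6 (needs (2, 1, 0, 1), free (2, 1, 1, 1)); after release of (0, 2, 1, 2) the pool is (2, 3, 2, 3)
  run J2 (needs (1, 1, 2, 0), free (2, 3, 2, 3)); after release of (2, 3, 2, 1) the pool is (4, 6, 4, 4)
  run J8 (needs (2, 0, 1, 2), free (4, 6, 4, 4)); after release of (0, 1, 0, 0) the pool is (4, 7, 4, 4)
  run J5 (needs (3, 1, 1, 2), free (4, 7, 4, 4)); after release of (0, 3, 1, 1) the pool is (4, 10, 5, 5)
  run J3 (needs (1, 7, 1, 1), free (4, 10, 5, 5)); after release of (1, 1, 0, 0) the pool is (5, 11, 5, 5)
  run J4 (needs (0, 7, 4, 2), free (5, 11, 5, 5)); after release of (1, 3, 0, 0) the pool is (6, 14, 5, 5)


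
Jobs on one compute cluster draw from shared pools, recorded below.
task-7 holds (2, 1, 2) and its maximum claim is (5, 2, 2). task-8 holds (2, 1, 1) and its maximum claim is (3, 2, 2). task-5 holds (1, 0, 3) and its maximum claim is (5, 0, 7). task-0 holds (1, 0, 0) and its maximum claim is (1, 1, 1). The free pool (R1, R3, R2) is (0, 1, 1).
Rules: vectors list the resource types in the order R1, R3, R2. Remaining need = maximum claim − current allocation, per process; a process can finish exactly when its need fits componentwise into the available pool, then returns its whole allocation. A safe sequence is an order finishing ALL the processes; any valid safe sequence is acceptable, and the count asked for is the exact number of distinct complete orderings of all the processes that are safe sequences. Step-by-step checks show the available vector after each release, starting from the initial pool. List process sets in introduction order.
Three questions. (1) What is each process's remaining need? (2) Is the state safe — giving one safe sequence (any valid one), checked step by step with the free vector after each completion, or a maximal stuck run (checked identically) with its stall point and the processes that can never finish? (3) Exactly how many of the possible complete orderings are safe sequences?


(1) Outstanding need per process (order R1, R3, R2):
  task-7: (3, 1, 0)
  task-8: (1, 1, 1)
  task-5: (4, 0, 4)
  task-0: (0, 1, 1)
(2) SAFE, for example via the order task-0, task-8, task-7, task-5.
Key observation: task-0 is the earliest step where a requested resource binds exactly: need (0, 1, 1), pool (0, 1, 1) at its turn.
Walking it through:
  pool = (0, 1, 1)
  task-0: need (0, 1, 1) fits (0, 1, 1); releases (1, 0, 0), pool now (1, 1, 1)
  task-8: need (1, 1, 1) fits (1, 1, 1); releases (2, 1, 1), pool now (3, 2, 2)
  task-7: need (3, 1, 0) fits (3, 2, 2); releases (2, 1, 2), pool now (5, 3, 4)
  task-5: need (4, 0, 4) fits (5, 3, 4); releases (1, 0, 3), pool now (6, 3, 7)
(3) The exact count: 1 of the possible complete orderings is a safe sequence.


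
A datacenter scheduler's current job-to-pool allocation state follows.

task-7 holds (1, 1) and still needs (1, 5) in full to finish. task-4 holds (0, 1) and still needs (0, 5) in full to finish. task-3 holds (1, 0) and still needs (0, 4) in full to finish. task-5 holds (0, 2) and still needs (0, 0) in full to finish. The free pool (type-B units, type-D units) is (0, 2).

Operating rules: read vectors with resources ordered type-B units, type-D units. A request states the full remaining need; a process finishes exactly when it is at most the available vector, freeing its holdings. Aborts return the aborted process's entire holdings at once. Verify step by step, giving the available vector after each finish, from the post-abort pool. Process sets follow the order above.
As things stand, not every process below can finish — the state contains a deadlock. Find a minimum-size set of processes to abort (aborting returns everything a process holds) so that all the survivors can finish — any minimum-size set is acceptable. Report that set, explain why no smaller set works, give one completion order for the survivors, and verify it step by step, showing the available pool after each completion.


Minimum abort set: task-4.
Key observation: task-7 had no path to completion before; after the abort of task-4 ((0, 1) returned), step 3 is where it fits.
No smaller set exists: with zero aborts the deadlock remains.
Survivors finish in the order: task-5, task-3, task-7. Walking it through (pool after the aborts first):
  pool = (0, 3)
  task-5 needs (0, 0) <= (0, 3) -> finishes; pool += (0, 2) = (0, 5)
  task-3 needs (0, 4) <= (0, 5) -> finishes; pool += (1, 0) = (1, 5)
  task-7 needs (1, 5) <= (1, 5) -> finishes; pool += (1, 1) = (2, 6)


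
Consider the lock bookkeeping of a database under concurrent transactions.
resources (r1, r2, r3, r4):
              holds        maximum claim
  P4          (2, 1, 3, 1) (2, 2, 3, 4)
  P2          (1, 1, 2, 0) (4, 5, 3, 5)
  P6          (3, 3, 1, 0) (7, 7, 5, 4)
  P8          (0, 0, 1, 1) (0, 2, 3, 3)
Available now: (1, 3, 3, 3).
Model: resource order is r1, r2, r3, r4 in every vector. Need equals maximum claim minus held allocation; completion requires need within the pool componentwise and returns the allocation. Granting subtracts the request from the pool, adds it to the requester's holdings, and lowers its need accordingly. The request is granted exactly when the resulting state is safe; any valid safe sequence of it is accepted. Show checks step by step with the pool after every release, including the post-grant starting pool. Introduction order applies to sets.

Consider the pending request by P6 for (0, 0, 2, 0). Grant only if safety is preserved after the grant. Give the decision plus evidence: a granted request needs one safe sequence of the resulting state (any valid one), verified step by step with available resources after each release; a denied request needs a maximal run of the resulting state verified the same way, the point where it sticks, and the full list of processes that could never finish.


GRANT. The post-grant state is safe; one safe sequence: P4, P8, P2, P6.
Key observation: (1, 3, 1, 3) free after granting still covers P4 first, and each release covers the next.
Verifying the post-grant state step by step:
  pool = (1, 3, 1, 3)
  P4: need (0, 1, 0, 3) fits (1, 3, 1, 3); releases (2, 1, 3, 1), pool now (3, 4, 4, 4)
  P8: need (0, 2, 2, 2) fits (3, 4, 4, 4); releases (0, 0, 1, 1), pool now (3, 4, 5, 5)
  P2: need (3, 4, 1, 5) fits (3, 4, 5, 5); releases (1, 1, 2, 0), pool now (4, 5, 7, 5)
  P6: need (4, 4, 2, 4) fits (4, 5, 7, 5); releases (3, 3, 3, 0), pool now (7, 8, 10, 5)


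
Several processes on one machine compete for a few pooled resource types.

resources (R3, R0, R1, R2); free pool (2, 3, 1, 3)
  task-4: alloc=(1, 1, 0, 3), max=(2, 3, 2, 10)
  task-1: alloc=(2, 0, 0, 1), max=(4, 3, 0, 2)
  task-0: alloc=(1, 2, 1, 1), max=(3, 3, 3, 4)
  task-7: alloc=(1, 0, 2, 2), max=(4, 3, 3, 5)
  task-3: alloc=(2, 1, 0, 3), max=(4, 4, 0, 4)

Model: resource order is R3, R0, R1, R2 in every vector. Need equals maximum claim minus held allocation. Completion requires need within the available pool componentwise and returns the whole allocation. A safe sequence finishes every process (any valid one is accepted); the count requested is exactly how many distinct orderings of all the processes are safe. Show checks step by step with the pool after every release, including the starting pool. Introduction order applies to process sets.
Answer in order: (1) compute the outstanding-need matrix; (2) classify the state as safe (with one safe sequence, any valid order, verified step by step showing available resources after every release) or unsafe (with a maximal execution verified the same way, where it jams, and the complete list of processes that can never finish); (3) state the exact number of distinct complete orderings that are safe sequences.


(1) Remaining need (order R3, R0, R1, R2):
  task-4: (1, 2, 2, 7)
  task-1: (2, 3, 0, 1)
  task-0: (2, 1, 2, 3)
  task-7: (3, 3, 1, 3)
  task-3: (2, 3, 0, 1)
(2) The state is SAFE; one workable sequence: task-3, task-7, task-0, task-4, task-1.
Key observation: task-3 marks the first exact bind of the order: its need (2, 3, 0, 1) fits the free (2, 3, 1, 3) with zero slack on a requested resource.
Check, step by step:
  pool = (2, 3, 1, 3)
  task-3 needs (2, 3, 0, 1) <= (2, 3, 1, 3) -> finishes; pool += (2, 1, 0, 3) = (4, 4, 1, 6)
  task-7 needs (3, 3, 1, 3) <= (4, 4, 1, 6) -> finishes; pool += (1, 0, 2, 2) = (5, 4, 3, 8)
  task-0 needs (2, 1, 2, 3) <= (5, 4, 3, 8) -> finishes; pool += (1, 2, 1, 1) = (6, 6, 4, 9)
  task-4 needs (1, 2, 2, 7) <= (6, 6, 4, 9) -> finishes; pool += (1, 1, 0, 3) = (7, 7, 4, 12)
  task-1 needs (2, 3, 0, 1) <= (7, 7, 4, 12) -> finishes; pool += (2, 0, 0, 1) = (9, 7, 4, 13)
(3) The exact count: 14 of the possible complete orderings are safe sequences.


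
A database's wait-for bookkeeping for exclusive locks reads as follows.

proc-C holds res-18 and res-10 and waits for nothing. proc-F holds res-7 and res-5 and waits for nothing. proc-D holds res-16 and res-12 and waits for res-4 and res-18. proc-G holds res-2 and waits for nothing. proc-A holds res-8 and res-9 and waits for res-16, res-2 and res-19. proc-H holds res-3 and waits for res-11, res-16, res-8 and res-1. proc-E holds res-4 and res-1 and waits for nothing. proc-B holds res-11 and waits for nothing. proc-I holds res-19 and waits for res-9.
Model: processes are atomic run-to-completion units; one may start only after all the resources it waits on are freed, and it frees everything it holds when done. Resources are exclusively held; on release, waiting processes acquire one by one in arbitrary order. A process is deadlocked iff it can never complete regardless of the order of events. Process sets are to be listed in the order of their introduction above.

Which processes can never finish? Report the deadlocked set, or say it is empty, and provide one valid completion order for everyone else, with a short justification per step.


The deadlocked set is proc-A, proc-H and proc-I.
Key observation: proc-A -> proc-I -> proc-A is a circular wait — nothing in it can go first; proc-H waits into the deadlock from upstream.
One completion order for the rest: proc-F, proc-B, proc-C, proc-E, proc-D, proc-G.
Verifying each step:
  proc-F waits on nothing -> runs at once and releases res-7 and res-5
  proc-B waits on nothing -> runs at once and releases res-11
  proc-C waits on nothing -> runs at once and releases res-18 and res-10
  proc-E waits on nothing -> runs at once and releases res-4 and res-1
  proc-D waits on res-4 and res-18 — all released -> runs and releases res-16 and res-12
  proc-G waits on nothing -> runs at once and releases res-2


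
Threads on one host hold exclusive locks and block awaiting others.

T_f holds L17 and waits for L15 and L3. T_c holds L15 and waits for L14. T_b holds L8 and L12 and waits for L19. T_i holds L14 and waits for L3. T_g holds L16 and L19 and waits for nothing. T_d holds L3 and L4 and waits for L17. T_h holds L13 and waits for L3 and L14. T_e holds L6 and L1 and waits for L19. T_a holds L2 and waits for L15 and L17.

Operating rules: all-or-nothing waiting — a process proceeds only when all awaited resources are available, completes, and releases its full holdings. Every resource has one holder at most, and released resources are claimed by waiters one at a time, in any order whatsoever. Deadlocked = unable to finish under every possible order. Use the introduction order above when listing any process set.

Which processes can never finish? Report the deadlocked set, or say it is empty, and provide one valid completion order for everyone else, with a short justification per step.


Deadlocked set: T_f, T_c, T_i, T_d, T_h and T_a.
Key observation: the cycle T_f -> T_c -> T_i -> T_d -> T_f can never break — each member waits on the next; T_h and T_a wait into the deadlock from upstream.
One completion order for the rest: T_g, T_b, T_e.
Check, step by step:
  run T_g (it waits on nothing); releases L16 and L19
  run T_b (all its waits — L19 — are resolved); releases L8 and L12
  run T_e (all its waits — L19 — are resolved); releases L6 and L1


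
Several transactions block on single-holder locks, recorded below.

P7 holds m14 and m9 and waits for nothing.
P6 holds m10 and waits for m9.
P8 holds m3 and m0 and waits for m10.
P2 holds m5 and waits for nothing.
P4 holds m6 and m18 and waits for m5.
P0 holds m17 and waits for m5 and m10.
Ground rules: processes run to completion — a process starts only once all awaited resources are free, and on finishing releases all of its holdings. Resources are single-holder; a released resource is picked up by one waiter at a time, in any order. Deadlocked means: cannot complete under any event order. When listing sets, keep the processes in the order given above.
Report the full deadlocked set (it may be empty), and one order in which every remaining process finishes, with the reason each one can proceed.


No process is deadlocked.
Key observation: the wait relation is loop-free; peeling off processes with no waits unwinds the whole state.
One completion order for the rest: P7, P6, P2, P0, P4, P8.
Verifying each step:
  P7 waits on nothing -> runs at once and releases m14 and m9
  P6 waits on m9 — all released -> runs and releases m10
  P2 waits on nothing -> runs at once and releases m5
  P0 waits on m5 and m10 — all released -> runs and releases m17
  P4 waits on m5 — all released -> runs and releases m6 and m18
  P8 waits on m10 — all released -> runs and releases m3 and m0


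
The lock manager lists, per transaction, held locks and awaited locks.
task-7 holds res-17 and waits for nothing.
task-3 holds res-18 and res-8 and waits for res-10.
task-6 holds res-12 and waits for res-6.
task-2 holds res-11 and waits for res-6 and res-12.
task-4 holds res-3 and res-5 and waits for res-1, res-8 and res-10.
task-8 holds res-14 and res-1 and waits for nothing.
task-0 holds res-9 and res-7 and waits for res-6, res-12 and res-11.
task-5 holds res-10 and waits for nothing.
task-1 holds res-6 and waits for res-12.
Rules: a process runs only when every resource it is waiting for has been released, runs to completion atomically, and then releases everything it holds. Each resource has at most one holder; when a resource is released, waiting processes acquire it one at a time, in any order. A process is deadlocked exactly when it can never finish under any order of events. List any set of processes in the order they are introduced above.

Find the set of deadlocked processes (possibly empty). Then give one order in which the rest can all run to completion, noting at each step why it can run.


Deadlocked: task-6, task-2, task-0 and task-1.
Key observation: the wait chain closes on itself along task-6 -> task-1 -> task-6; task-2 and task-0 wait into the deadlock from upstream.
A valid finishing order for the others: task-5, task-7, task-3, task-8, task-4.
Verifying each step:
  run task-5 (it waits on nothing); releases res-10
  run task-7 (it waits on nothing); releases res-17
  run task-3 (all its waits — res-10 — are resolved); releases res-18 and res-8
  run task-8 (it waits on nothing); releases res-14 and res-1
  run task-4 (all its waits — res-1, res-8 and res-10 — are resolved); releases res-3 and res-5


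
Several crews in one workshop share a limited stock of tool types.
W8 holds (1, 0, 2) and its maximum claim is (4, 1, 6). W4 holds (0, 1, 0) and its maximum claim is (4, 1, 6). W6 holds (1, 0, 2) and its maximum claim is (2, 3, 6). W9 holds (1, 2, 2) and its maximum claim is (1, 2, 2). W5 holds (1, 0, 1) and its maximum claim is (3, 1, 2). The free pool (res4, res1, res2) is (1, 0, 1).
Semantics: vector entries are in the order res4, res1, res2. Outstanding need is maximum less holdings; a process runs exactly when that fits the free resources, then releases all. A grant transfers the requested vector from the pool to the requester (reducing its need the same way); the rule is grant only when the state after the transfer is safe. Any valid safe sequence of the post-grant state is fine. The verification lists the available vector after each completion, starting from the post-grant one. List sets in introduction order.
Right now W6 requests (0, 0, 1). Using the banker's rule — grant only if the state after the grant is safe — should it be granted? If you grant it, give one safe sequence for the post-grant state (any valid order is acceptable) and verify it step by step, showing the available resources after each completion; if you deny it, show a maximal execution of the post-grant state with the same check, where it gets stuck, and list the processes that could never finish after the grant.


DENY: after the grant no complete ordering would exist.
Key observation: after W9, W5 the pool peaks at (3, 2, 3), and each blocked process is short somewhere: W8 on res2; W4 on res4, res2; W6 on res1.
After a pretend grant, a maximal execution: W9, W5 — then nothing else fits. Step-by-step check:
  pool = (1, 0, 0)
  W9 needs (0, 0, 0) <= (1, 0, 0) -> finishes; pool += (1, 2, 2) = (2, 2, 2)
  W5 needs (2, 1, 1) <= (2, 2, 2) -> finishes; pool += (1, 0, 1) = (3, 2, 3)
  W8 still needs (3, 1, 4) but only (3, 2, 3) is free — short on res2
  W4 still needs (4, 0, 6) but only (3, 2, 3) is free — short on res4 and res2
  W6 still needs (1, 3, 3) but only (3, 2, 3) is free — short on res1
Post-grant, the permanently blocked set is W8, W4 and W6.


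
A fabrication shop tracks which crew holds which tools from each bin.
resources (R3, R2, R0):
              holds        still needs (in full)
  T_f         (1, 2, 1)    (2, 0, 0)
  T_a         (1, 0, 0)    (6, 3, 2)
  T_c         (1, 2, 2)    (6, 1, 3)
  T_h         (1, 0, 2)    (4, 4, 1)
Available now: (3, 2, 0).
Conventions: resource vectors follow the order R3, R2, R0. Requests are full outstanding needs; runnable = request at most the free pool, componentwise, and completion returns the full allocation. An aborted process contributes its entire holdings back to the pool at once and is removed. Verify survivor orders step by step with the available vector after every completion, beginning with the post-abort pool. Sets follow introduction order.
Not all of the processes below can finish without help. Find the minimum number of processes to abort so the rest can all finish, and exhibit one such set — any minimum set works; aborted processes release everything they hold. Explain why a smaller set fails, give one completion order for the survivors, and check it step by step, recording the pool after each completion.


The answer: abort T_a.
Key observation: T_c could never have finished before the abort; with (1, 0, 0) returned by T_a, it fits at step 3.
Minimality: the empty abort set fails — the state is deadlocked as it stands.
One survivor order: T_f, T_h, T_c. Step-by-step check (post-abort pool first):
  pool = (4, 2, 0)
  T_f: need (2, 0, 0) fits (4, 2, 0); releases (1, 2, 1), pool now (5, 4, 1)
  T_h: need (4, 4, 1) fits (5, 4, 1); releases (1, 0, 2), pool now (6, 4, 3)
  T_c: need (6, 1, 3) fits (6, 4, 3); releases (1, 2, 2), pool now (7, 6, 5)
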